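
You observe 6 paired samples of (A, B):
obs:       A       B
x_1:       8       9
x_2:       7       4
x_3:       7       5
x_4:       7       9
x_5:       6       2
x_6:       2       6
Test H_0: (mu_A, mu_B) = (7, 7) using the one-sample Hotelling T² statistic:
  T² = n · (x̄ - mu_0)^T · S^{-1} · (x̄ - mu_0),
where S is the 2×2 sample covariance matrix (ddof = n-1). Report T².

Step 1 — sample mean vector:
  mean(A) = (8 + 7 + 7 + 7 + 6 + 2) / 6 = 37/6 = 6.1667
  mean(B) = (9 + 4 + 5 + 9 + 2 + 6) / 6 = 35/6 = 5.8333
  x̄ = (6.1667, 5.8333),  deviation x̄ - mu_0 = (6.1667, 5.8333) - (7, 7) = (-0.8333, -1.1667).

Step 2 — sample covariance matrix, S[i,j] = (1/(n-1)) · Σ_k (x_{k,i} - mean_i) · (x_{k,j} - mean_j), divisor n-1 = 5:
  S[A,A] = ((1.8333)·(1.8333) + (0.8333)·(0.8333) + (0.8333)·(0.8333) + (0.8333)·(0.8333) + (-0.1667)·(-0.1667) + (-4.1667)·(-4.1667)) / 5 = 22.8333/5 = 4.5667
  S[A,B] = ((1.8333)·(3.1667) + (0.8333)·(-1.8333) + (0.8333)·(-0.8333) + (0.8333)·(3.1667) + (-0.1667)·(-3.8333) + (-4.1667)·(0.1667)) / 5 = 6.1667/5 = 1.2333
  S[B,B] = ((3.1667)·(3.1667) + (-1.8333)·(-1.8333) + (-0.8333)·(-0.8333) + (3.1667)·(3.1667) + (-3.8333)·(-3.8333) + (0.1667)·(0.1667)) / 5 = 38.8333/5 = 7.7667
  S = [[4.5667, 1.2333],
 [1.2333, 7.7667]].

Step 3 — invert S. det(S) = 4.5667·7.7667 - (1.2333)² = 33.9467.
  S^{-1} = (1/det) · [[d, -b], [-b, a]] = [[0.2288, -0.0363],
 [-0.0363, 0.1345]].

Step 4 — quadratic form (x̄ - mu_0)^T · S^{-1} · (x̄ - mu_0):
  S^{-1} · (x̄ - mu_0) = (-0.1483, -0.1267),
  (x̄ - mu_0)^T · [...] = (-0.8333)·(-0.1483) + (-1.1667)·(-0.1267) = 0.2713.

Step 5 — scale by n: T² = 6 · 0.2713 = 1.628.

T² ≈ 1.628


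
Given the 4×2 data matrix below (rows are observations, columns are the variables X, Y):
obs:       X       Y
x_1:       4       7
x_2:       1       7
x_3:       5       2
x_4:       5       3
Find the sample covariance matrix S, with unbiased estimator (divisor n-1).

Step 1 — column means:
  mean(X) = (4 + 1 + 5 + 5) / 4 = 15/4 = 3.75
  mean(Y) = (7 + 7 + 2 + 3) / 4 = 19/4 = 4.75

Step 2 — sample covariance S[i,j] = (1/(n-1)) · Σ_k (x_{k,i} - mean_i) · (x_{k,j} - mean_j), with n-1 = 3.
  S[X,X] = ((0.25)·(0.25) + (-2.75)·(-2.75) + (1.25)·(1.25) + (1.25)·(1.25)) / 3 = 10.75/3 = 3.5833
  S[X,Y] = ((0.25)·(2.25) + (-2.75)·(2.25) + (1.25)·(-2.75) + (1.25)·(-1.75)) / 3 = -11.25/3 = -3.75
  S[Y,Y] = ((2.25)·(2.25) + (2.25)·(2.25) + (-2.75)·(-2.75) + (-1.75)·(-1.75)) / 3 = 20.75/3 = 6.9167

S is symmetric (S[j,i] = S[i,j]). Assembling:

S = [[3.5833, -3.75],
 [-3.75, 6.9167]]


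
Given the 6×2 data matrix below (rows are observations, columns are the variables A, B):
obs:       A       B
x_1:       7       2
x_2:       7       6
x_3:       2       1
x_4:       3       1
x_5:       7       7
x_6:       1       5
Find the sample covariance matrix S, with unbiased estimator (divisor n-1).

Step 1 — column means:
  mean(A) = (7 + 7 + 2 + 3 + 7 + 1) / 6 = 27/6 = 4.5
  mean(B) = (2 + 6 + 1 + 1 + 7 + 5) / 6 = 22/6 = 3.6667

Step 2 — sample covariance S[i,j] = (1/(n-1)) · Σ_k (x_{k,i} - mean_i) · (x_{k,j} - mean_j), with n-1 = 5.
  S[A,A] = ((2.5)·(2.5) + (2.5)·(2.5) + (-2.5)·(-2.5) + (-1.5)·(-1.5) + (2.5)·(2.5) + (-3.5)·(-3.5)) / 5 = 39.5/5 = 7.9
  S[A,B] = ((2.5)·(-1.6667) + (2.5)·(2.3333) + (-2.5)·(-2.6667) + (-1.5)·(-2.6667) + (2.5)·(3.3333) + (-3.5)·(1.3333)) / 5 = 16/5 = 3.2
  S[B,B] = ((-1.6667)·(-1.6667) + (2.3333)·(2.3333) + (-2.6667)·(-2.6667) + (-2.6667)·(-2.6667) + (3.3333)·(3.3333) + (1.3333)·(1.3333)) / 5 = 35.3333/5 = 7.0667

S is symmetric (S[j,i] = S[i,j]). Assembling:

S = [[7.9, 3.2],
 [3.2, 7.0667]]


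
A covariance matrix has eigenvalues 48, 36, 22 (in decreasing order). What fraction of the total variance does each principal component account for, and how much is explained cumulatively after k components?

Step 1 — total variance = trace(Sigma) = Σ λ_i = 48 + 36 + 22 = 106.

Step 2 — fraction explained by component i = λ_i / Σ λ:
  PC1: 48/106 = 0.4528
  PC2: 36/106 = 0.3396
  PC3: 22/106 = 0.2075

Step 3 — cumulative fraction after k components = (λ_1 + ... + λ_k) / Σ λ:
  k = 1: 48/106 = 0.4528
  k = 2: (48 + 36)/106 = 84/106 = 0.7925
  k = 3: (48 + 36 + 22)/106 = 106/106 = 1

Summary (fraction, with percent):

explained: PC1 0.4528 (45.28%), PC2 0.3396 (33.96%), PC3 0.2075 (20.75%);  cumulative: 0.4528, 0.7925, 1


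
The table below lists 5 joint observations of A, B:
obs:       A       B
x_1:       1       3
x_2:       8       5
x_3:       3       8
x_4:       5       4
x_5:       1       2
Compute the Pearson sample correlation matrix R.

Step 1 — column means:
  mean(A) = (1 + 8 + 3 + 5 + 1) / 5 = 18/5 = 3.6
  mean(B) = (3 + 5 + 8 + 4 + 2) / 5 = 22/5 = 4.4

Step 2 — sample variances and covariances s[i,j] = (1/(n-1)) · Σ_k (x_{k,i} - mean_i) · (x_{k,j} - mean_j), with n-1 = 4:
  s[A,A] = ((-2.6)·(-2.6) + (4.4)·(4.4) + (-0.6)·(-0.6) + (1.4)·(1.4) + (-2.6)·(-2.6)) / 4 = 35.2/4 = 8.8
  s[A,B] = ((-2.6)·(-1.4) + (4.4)·(0.6) + (-0.6)·(3.6) + (1.4)·(-0.4) + (-2.6)·(-2.4)) / 4 = 9.8/4 = 2.45
  s[B,B] = ((-1.4)·(-1.4) + (0.6)·(0.6) + (3.6)·(3.6) + (-0.4)·(-0.4) + (-2.4)·(-2.4)) / 4 = 21.2/4 = 5.3
  Sample standard deviations s_i = √(s[i,i]):
  s(A) = √(8.8) = 2.9665
  s(B) = √(5.3) = 2.3022

Step 3 — r_{ij} = s_{ij} / (s_i · s_j):
  r[A,A] = 1 (diagonal).
  r[A,B] = 2.45 / (2.9665 · 2.3022) = 2.45 / 6.8293 = 0.3587
  r[B,B] = 1 (diagonal).

R is symmetric with unit diagonal. Assembling:

R = [[1, 0.3587],
 [0.3587, 1]]


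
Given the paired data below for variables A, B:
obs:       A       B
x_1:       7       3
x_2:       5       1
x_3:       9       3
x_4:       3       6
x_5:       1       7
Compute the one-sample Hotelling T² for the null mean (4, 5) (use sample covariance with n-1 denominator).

Step 1 — sample mean vector:
  mean(A) = (7 + 5 + 9 + 3 + 1) / 5 = 25/5 = 5
  mean(B) = (3 + 1 + 3 + 6 + 7) / 5 = 20/5 = 4
  x̄ = (5, 4),  deviation x̄ - mu_0 = (5, 4) - (4, 5) = (1, -1).

Step 2 — sample covariance matrix, S[i,j] = (1/(n-1)) · Σ_k (x_{k,i} - mean_i) · (x_{k,j} - mean_j), divisor n-1 = 4:
  S[A,A] = ((2)·(2) + (0)·(0) + (4)·(4) + (-2)·(-2) + (-4)·(-4)) / 4 = 40/4 = 10
  S[A,B] = ((2)·(-1) + (0)·(-3) + (4)·(-1) + (-2)·(2) + (-4)·(3)) / 4 = -22/4 = -5.5
  S[B,B] = ((-1)·(-1) + (-3)·(-3) + (-1)·(-1) + (2)·(2) + (3)·(3)) / 4 = 24/4 = 6
  S = [[10, -5.5],
 [-5.5, 6]].

Step 3 — invert S. det(S) = 10·6 - (-5.5)² = 29.75.
  S^{-1} = (1/det) · [[d, -b], [-b, a]] = [[0.2017, 0.1849],
 [0.1849, 0.3361]].

Step 4 — quadratic form (x̄ - mu_0)^T · S^{-1} · (x̄ - mu_0):
  S^{-1} · (x̄ - mu_0) = (0.0168, -0.1513),
  (x̄ - mu_0)^T · [...] = (1)·(0.0168) + (-1)·(-0.1513) = 0.1681.

Step 5 — scale by n: T² = 5 · 0.1681 = 0.8403.

T² ≈ 0.8403


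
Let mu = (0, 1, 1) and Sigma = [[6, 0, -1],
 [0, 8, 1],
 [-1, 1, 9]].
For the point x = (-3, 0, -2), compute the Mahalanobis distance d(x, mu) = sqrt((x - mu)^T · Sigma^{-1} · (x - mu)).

Step 1 — centre the observation: (x - mu) = (-3, -1, -3).

Step 2 — invert Sigma (cofactor / det for 3×3, or solve directly):
  Sigma^{-1} = [[0.1699, -0.0024, 0.0191],
 [-0.0024, 0.1268, -0.0144],
 [0.0191, -0.0144, 0.1148]].

Step 3 — form the quadratic (x - mu)^T · Sigma^{-1} · (x - mu):
  Sigma^{-1} · (x - mu) = (-0.5646, -0.0766, -0.3876).
  (x - mu)^T · [Sigma^{-1} · (x - mu)] = (-3)·(-0.5646) + (-1)·(-0.0766) + (-3)·(-0.3876) = 2.933.

Step 4 — take square root: d = √(2.933) ≈ 1.7126.

d(x, mu) = √(2.933) ≈ 1.7126


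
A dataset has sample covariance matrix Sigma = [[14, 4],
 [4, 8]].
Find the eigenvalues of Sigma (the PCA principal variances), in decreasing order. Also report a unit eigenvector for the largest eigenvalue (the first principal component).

Step 1 — characteristic polynomial of 2×2 Sigma:
  det(Sigma - λI) = λ² - trace · λ + det = 0.
  trace = 14 + 8 = 22, det = 14·8 - (4)² = 96.
Step 2 — discriminant:
  Δ = trace² - 4·det = 484 - 384 = 100.
Step 3 — eigenvalues:
  λ = (trace ± √Δ)/2 = (22 ± 10)/2,
  λ_1 = 16,  λ_2 = 6.

Step 4 — unit eigenvector for λ_1: solve (Sigma - λ_1 I)v = 0. First row:
  (14 - 16)·v_x + (4)·v_y = 0, i.e. (-2)·v_x + (4)·v_y = 0,
  so v ∝ (b, λ_1 - a) = (4, 2) = u.
  ||u|| = √((4)² + (2)²) = √(20) ≈ 4.4721,
  v_1 = u/||u|| ≈ (0.8944, 0.4472) (||v_1|| = 1).

λ_1 = 16,  λ_2 = 6;  v_1 ≈ (0.8944, 0.4472)


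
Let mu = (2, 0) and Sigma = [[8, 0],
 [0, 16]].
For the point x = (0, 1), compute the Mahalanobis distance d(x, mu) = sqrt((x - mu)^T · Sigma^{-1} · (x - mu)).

Step 1 — centre the observation: (x - mu) = (-2, 1).

Step 2 — invert Sigma. det(Sigma) = 8·16 - (0)² = 128.
  Sigma^{-1} = (1/det) · [[d, -b], [-b, a]] = [[0.125, 0],
 [0, 0.0625]].

Step 3 — form the quadratic (x - mu)^T · Sigma^{-1} · (x - mu):
  Sigma^{-1} · (x - mu) = (-0.25, 0.0625).
  (x - mu)^T · [Sigma^{-1} · (x - mu)] = (-2)·(-0.25) + (1)·(0.0625) = 0.5625.

Step 4 — take square root: d = √(0.5625) ≈ 0.75.

d(x, mu) = √(0.5625) ≈ 0.75


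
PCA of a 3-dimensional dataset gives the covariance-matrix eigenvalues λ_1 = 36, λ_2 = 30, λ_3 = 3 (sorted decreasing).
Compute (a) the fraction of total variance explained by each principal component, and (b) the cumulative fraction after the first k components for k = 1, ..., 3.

Step 1 — total variance = trace(Sigma) = Σ λ_i = 36 + 30 + 3 = 69.

Step 2 — fraction explained by component i = λ_i / Σ λ:
  PC1: 36/69 = 0.5217
  PC2: 30/69 = 0.4348
  PC3: 3/69 = 0.0435

Step 3 — cumulative fraction after k components = (λ_1 + ... + λ_k) / Σ λ:
  k = 1: 36/69 = 0.5217
  k = 2: (36 + 30)/69 = 66/69 = 0.9565
  k = 3: (36 + 30 + 3)/69 = 69/69 = 1

Summary (fraction, with percent):

explained: PC1 0.5217 (52.17%), PC2 0.4348 (43.48%), PC3 0.0435 (4.35%);  cumulative: 0.5217, 0.9565, 1


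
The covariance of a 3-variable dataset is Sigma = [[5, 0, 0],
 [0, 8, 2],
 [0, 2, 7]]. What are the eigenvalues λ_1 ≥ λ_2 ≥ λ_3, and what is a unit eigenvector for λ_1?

Step 1 — characteristic polynomial p(λ) = det(λI - Sigma) = λ³ - tr·λ² + c_1·λ - det, where tr = trace, c_1 = sum of the principal 2×2 minors, det = det(Sigma):
  tr = 5 + 8 + 7 = 20,
  c_1 = (5·8 - (0)²) + (5·7 - (0)²) + (8·7 - (2)²) = 40 + 35 + 52 = 127,
  det = 5·(8·7 - (2)²) - (0)·((0)·7 - (2)·(0)) + (0)·((0)·(2) - 8·(0)) = 5·(52) - (0)·(0) + (0)·(0) = 260.
  So p(λ) = λ³ - 20λ² + 127λ - 260.
Step 2 — look for an integer root (rational root theorem: any rational root is an integer divisor of 260). Testing λ = 5:
  p(5) = 125 - 500 + 635 - 260 = 0  ✓
  Dividing out (λ - 5): p(λ) = (λ - 5)(λ² - 15λ + 52).
Step 3 — remaining eigenvalues from the quadratic λ² - 15λ + 52 = 0:
  Δ = 15² - 4·52 = 225 - 208 = 17,  λ = (15 ± √17)/2 = (15 ± 4.1231)/2 ≈ 9.5616 or 5.4384.
  Sorted: λ_1 = 9.5616,  λ_2 = 5.4384,  λ_3 = 5  (check: sum = 20 = tr ✓).

Step 4 — unit eigenvector for λ_1 ≈ 9.5616: v spans the null space of (Sigma - λ_1 I), whose rows are
  r_1 = (-4.5616, 0, 0),  r_2 = (0, -1.5616, 2),  r_3 = (0, 2, -2.5616).
  v is orthogonal to every row, so take v ∝ r_1 × r_2 = ((0)·(2) - (0)·(-1.5616), (0)·(0) - (-4.5616)·(2), (-4.5616)·(-1.5616) - (0)·(0)) ≈ (0, 9.1231, 7.1231).
  Let u = (0, 9.1231, 7.1231).
  ||u|| = √((0)² + (9.1231)² + (7.1231)²) = √(133.9697) ≈ 11.5745,  v_1 = u/||u|| ≈ (0, 0.7882, 0.6154) (||v_1|| = 1).

λ_1 = 9.5616,  λ_2 = 5.4384,  λ_3 = 5;  v_1 ≈ (0, 0.7882, 0.6154)


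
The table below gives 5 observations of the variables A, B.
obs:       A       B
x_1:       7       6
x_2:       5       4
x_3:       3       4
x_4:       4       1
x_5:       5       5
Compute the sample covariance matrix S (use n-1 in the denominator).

Step 1 — column means:
  mean(A) = (7 + 5 + 3 + 4 + 5) / 5 = 24/5 = 4.8
  mean(B) = (6 + 4 + 4 + 1 + 5) / 5 = 20/5 = 4

Step 2 — sample covariance S[i,j] = (1/(n-1)) · Σ_k (x_{k,i} - mean_i) · (x_{k,j} - mean_j), with n-1 = 4.
  S[A,A] = ((2.2)·(2.2) + (0.2)·(0.2) + (-1.8)·(-1.8) + (-0.8)·(-0.8) + (0.2)·(0.2)) / 4 = 8.8/4 = 2.2
  S[A,B] = ((2.2)·(2) + (0.2)·(0) + (-1.8)·(0) + (-0.8)·(-3) + (0.2)·(1)) / 4 = 7/4 = 1.75
  S[B,B] = ((2)·(2) + (0)·(0) + (0)·(0) + (-3)·(-3) + (1)·(1)) / 4 = 14/4 = 3.5

S is symmetric (S[j,i] = S[i,j]). Assembling:

S = [[2.2, 1.75],
 [1.75, 3.5]]


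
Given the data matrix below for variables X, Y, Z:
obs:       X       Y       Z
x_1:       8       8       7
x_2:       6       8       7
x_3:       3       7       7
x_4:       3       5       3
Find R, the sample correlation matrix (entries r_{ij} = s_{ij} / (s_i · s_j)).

Step 1 — column means:
  mean(X) = (8 + 6 + 3 + 3) / 4 = 20/4 = 5
  mean(Y) = (8 + 8 + 7 + 5) / 4 = 28/4 = 7
  mean(Z) = (7 + 7 + 7 + 3) / 4 = 24/4 = 6

Step 2 — sample variances and covariances s[i,j] = (1/(n-1)) · Σ_k (x_{k,i} - mean_i) · (x_{k,j} - mean_j), with n-1 = 3:
  s[X,X] = ((3)·(3) + (1)·(1) + (-2)·(-2) + (-2)·(-2)) / 3 = 18/3 = 6
  s[X,Y] = ((3)·(1) + (1)·(1) + (-2)·(0) + (-2)·(-2)) / 3 = 8/3 = 2.6667
  s[X,Z] = ((3)·(1) + (1)·(1) + (-2)·(1) + (-2)·(-3)) / 3 = 8/3 = 2.6667
  s[Y,Y] = ((1)·(1) + (1)·(1) + (0)·(0) + (-2)·(-2)) / 3 = 6/3 = 2
  s[Y,Z] = ((1)·(1) + (1)·(1) + (0)·(1) + (-2)·(-3)) / 3 = 8/3 = 2.6667
  s[Z,Z] = ((1)·(1) + (1)·(1) + (1)·(1) + (-3)·(-3)) / 3 = 12/3 = 4
  Sample standard deviations s_i = √(s[i,i]):
  s(X) = √(6) = 2.4495
  s(Y) = √(2) = 1.4142
  s(Z) = √(4) = 2

Step 3 — r_{ij} = s_{ij} / (s_i · s_j):
  r[X,X] = 1 (diagonal).
  r[X,Y] = 2.6667 / (2.4495 · 1.4142) = 2.6667 / 3.4641 = 0.7698
  r[X,Z] = 2.6667 / (2.4495 · 2) = 2.6667 / 4.899 = 0.5443
  r[Y,Y] = 1 (diagonal).
  r[Y,Z] = 2.6667 / (1.4142 · 2) = 2.6667 / 2.8284 = 0.9428
  r[Z,Z] = 1 (diagonal).

R is symmetric with unit diagonal. Assembling:

R = [[1, 0.7698, 0.5443],
 [0.7698, 1, 0.9428],
 [0.5443, 0.9428, 1]]


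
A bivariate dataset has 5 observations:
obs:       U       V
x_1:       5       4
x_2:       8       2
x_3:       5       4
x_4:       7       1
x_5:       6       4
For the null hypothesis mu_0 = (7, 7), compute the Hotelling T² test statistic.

Step 1 — sample mean vector:
  mean(U) = (5 + 8 + 5 + 7 + 6) / 5 = 31/5 = 6.2
  mean(V) = (4 + 2 + 4 + 1 + 4) / 5 = 15/5 = 3
  x̄ = (6.2, 3),  deviation x̄ - mu_0 = (6.2, 3) - (7, 7) = (-0.8, -4).

Step 2 — sample covariance matrix, S[i,j] = (1/(n-1)) · Σ_k (x_{k,i} - mean_i) · (x_{k,j} - mean_j), divisor n-1 = 4:
  S[U,U] = ((-1.2)·(-1.2) + (1.8)·(1.8) + (-1.2)·(-1.2) + (0.8)·(0.8) + (-0.2)·(-0.2)) / 4 = 6.8/4 = 1.7
  S[U,V] = ((-1.2)·(1) + (1.8)·(-1) + (-1.2)·(1) + (0.8)·(-2) + (-0.2)·(1)) / 4 = -6/4 = -1.5
  S[V,V] = ((1)·(1) + (-1)·(-1) + (1)·(1) + (-2)·(-2) + (1)·(1)) / 4 = 8/4 = 2
  S = [[1.7, -1.5],
 [-1.5, 2]].

Step 3 — invert S. det(S) = 1.7·2 - (-1.5)² = 1.15.
  S^{-1} = (1/det) · [[d, -b], [-b, a]] = [[1.7391, 1.3043],
 [1.3043, 1.4783]].

Step 4 — quadratic form (x̄ - mu_0)^T · S^{-1} · (x̄ - mu_0):
  S^{-1} · (x̄ - mu_0) = (-6.6087, -6.9565),
  (x̄ - mu_0)^T · [...] = (-0.8)·(-6.6087) + (-4)·(-6.9565) = 33.113.

Step 5 — scale by n: T² = 5 · 33.113 = 165.5652.

T² ≈ 165.5652


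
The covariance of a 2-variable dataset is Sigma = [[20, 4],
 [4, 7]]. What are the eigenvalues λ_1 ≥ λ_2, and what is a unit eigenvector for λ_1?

Step 1 — characteristic polynomial of 2×2 Sigma:
  det(Sigma - λI) = λ² - trace · λ + det = 0.
  trace = 20 + 7 = 27, det = 20·7 - (4)² = 124.
Step 2 — discriminant:
  Δ = trace² - 4·det = 729 - 496 = 233.
Step 3 — eigenvalues:
  λ = (trace ± √Δ)/2 = (27 ± 15.2643)/2,
  λ_1 = 21.1322,  λ_2 = 5.8678.

Step 4 — unit eigenvector for λ_1: solve (Sigma - λ_1 I)v = 0. First row:
  (20 - 21.1322)·v_x + (4)·v_y = 0, i.e. (-1.1322)·v_x + (4)·v_y = 0,
  so v ∝ (b, λ_1 - a) = (4, 1.1322) = u.
  ||u|| = √((4)² + (1.1322)²) = √(17.2818) ≈ 4.1571,
  v_1 = u/||u|| ≈ (0.9622, 0.2723) (||v_1|| = 1).

λ_1 = 21.1322,  λ_2 = 5.8678;  v_1 ≈ (0.9622, 0.2723)


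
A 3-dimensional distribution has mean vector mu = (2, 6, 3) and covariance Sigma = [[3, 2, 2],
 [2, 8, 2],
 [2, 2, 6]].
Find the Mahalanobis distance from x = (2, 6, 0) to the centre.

Step 1 — centre the observation: (x - mu) = (0, 0, -3).

Step 2 — invert Sigma (cofactor / det for 3×3, or solve directly):
  Sigma^{-1} = [[0.4783, -0.087, -0.1304],
 [-0.087, 0.1522, -0.0217],
 [-0.1304, -0.0217, 0.2174]].

Step 3 — form the quadratic (x - mu)^T · Sigma^{-1} · (x - mu):
  Sigma^{-1} · (x - mu) = (0.3913, 0.0652, -0.6522).
  (x - mu)^T · [Sigma^{-1} · (x - mu)] = (0)·(0.3913) + (0)·(0.0652) + (-3)·(-0.6522) = 1.9565.

Step 4 — take square root: d = √(1.9565) ≈ 1.3988.

d(x, mu) = √(1.9565) ≈ 1.3988


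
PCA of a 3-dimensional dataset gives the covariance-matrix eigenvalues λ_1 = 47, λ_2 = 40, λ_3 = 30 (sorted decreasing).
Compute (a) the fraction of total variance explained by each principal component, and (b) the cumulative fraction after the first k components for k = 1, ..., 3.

Step 1 — total variance = trace(Sigma) = Σ λ_i = 47 + 40 + 30 = 117.

Step 2 — fraction explained by component i = λ_i / Σ λ:
  PC1: 47/117 = 0.4017
  PC2: 40/117 = 0.3419
  PC3: 30/117 = 0.2564

Step 3 — cumulative fraction after k components = (λ_1 + ... + λ_k) / Σ λ:
  k = 1: 47/117 = 0.4017
  k = 2: (47 + 40)/117 = 87/117 = 0.7436
  k = 3: (47 + 40 + 30)/117 = 117/117 = 1

Summary (fraction, with percent):

explained: PC1 0.4017 (40.17%), PC2 0.3419 (34.19%), PC3 0.2564 (25.64%);  cumulative: 0.4017, 0.7436, 1


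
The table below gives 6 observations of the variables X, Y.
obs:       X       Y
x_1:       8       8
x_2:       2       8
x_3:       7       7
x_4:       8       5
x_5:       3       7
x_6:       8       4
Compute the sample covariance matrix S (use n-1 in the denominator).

Step 1 — column means:
  mean(X) = (8 + 2 + 7 + 8 + 3 + 8) / 6 = 36/6 = 6
  mean(Y) = (8 + 8 + 7 + 5 + 7 + 4) / 6 = 39/6 = 6.5

Step 2 — sample covariance S[i,j] = (1/(n-1)) · Σ_k (x_{k,i} - mean_i) · (x_{k,j} - mean_j), with n-1 = 5.
  S[X,X] = ((2)·(2) + (-4)·(-4) + (1)·(1) + (2)·(2) + (-3)·(-3) + (2)·(2)) / 5 = 38/5 = 7.6
  S[X,Y] = ((2)·(1.5) + (-4)·(1.5) + (1)·(0.5) + (2)·(-1.5) + (-3)·(0.5) + (2)·(-2.5)) / 5 = -12/5 = -2.4
  S[Y,Y] = ((1.5)·(1.5) + (1.5)·(1.5) + (0.5)·(0.5) + (-1.5)·(-1.5) + (0.5)·(0.5) + (-2.5)·(-2.5)) / 5 = 13.5/5 = 2.7

S is symmetric (S[j,i] = S[i,j]). Assembling:

S = [[7.6, -2.4],
 [-2.4, 2.7]]


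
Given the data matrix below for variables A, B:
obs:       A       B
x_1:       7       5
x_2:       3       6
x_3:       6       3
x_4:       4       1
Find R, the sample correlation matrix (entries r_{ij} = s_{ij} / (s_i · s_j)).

Step 1 — column means:
  mean(A) = (7 + 3 + 6 + 4) / 4 = 20/4 = 5
  mean(B) = (5 + 6 + 3 + 1) / 4 = 15/4 = 3.75

Step 2 — sample variances and covariances s[i,j] = (1/(n-1)) · Σ_k (x_{k,i} - mean_i) · (x_{k,j} - mean_j), with n-1 = 3:
  s[A,A] = ((2)·(2) + (-2)·(-2) + (1)·(1) + (-1)·(-1)) / 3 = 10/3 = 3.3333
  s[A,B] = ((2)·(1.25) + (-2)·(2.25) + (1)·(-0.75) + (-1)·(-2.75)) / 3 = 0/3 = 0
  s[B,B] = ((1.25)·(1.25) + (2.25)·(2.25) + (-0.75)·(-0.75) + (-2.75)·(-2.75)) / 3 = 14.75/3 = 4.9167
  Sample standard deviations s_i = √(s[i,i]):
  s(A) = √(3.3333) = 1.8257
  s(B) = √(4.9167) = 2.2174

Step 3 — r_{ij} = s_{ij} / (s_i · s_j):
  r[A,A] = 1 (diagonal).
  r[A,B] = 0 / (1.8257 · 2.2174) = 0 / 4.0483 = 0
  r[B,B] = 1 (diagonal).

R is symmetric with unit diagonal. Assembling:

R = [[1, 0],
 [0, 1]]


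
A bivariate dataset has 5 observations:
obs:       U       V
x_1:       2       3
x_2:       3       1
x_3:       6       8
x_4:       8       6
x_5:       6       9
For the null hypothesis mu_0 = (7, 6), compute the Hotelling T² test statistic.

Step 1 — sample mean vector:
  mean(U) = (2 + 3 + 6 + 8 + 6) / 5 = 25/5 = 5
  mean(V) = (3 + 1 + 8 + 6 + 9) / 5 = 27/5 = 5.4
  x̄ = (5, 5.4),  deviation x̄ - mu_0 = (5, 5.4) - (7, 6) = (-2, -0.6).

Step 2 — sample covariance matrix, S[i,j] = (1/(n-1)) · Σ_k (x_{k,i} - mean_i) · (x_{k,j} - mean_j), divisor n-1 = 4:
  S[U,U] = ((-3)·(-3) + (-2)·(-2) + (1)·(1) + (3)·(3) + (1)·(1)) / 4 = 24/4 = 6
  S[U,V] = ((-3)·(-2.4) + (-2)·(-4.4) + (1)·(2.6) + (3)·(0.6) + (1)·(3.6)) / 4 = 24/4 = 6
  S[V,V] = ((-2.4)·(-2.4) + (-4.4)·(-4.4) + (2.6)·(2.6) + (0.6)·(0.6) + (3.6)·(3.6)) / 4 = 45.2/4 = 11.3
  S = [[6, 6],
 [6, 11.3]].

Step 3 — invert S. det(S) = 6·11.3 - (6)² = 31.8.
  S^{-1} = (1/det) · [[d, -b], [-b, a]] = [[0.3553, -0.1887],
 [-0.1887, 0.1887]].

Step 4 — quadratic form (x̄ - mu_0)^T · S^{-1} · (x̄ - mu_0):
  S^{-1} · (x̄ - mu_0) = (-0.5975, 0.2642),
  (x̄ - mu_0)^T · [...] = (-2)·(-0.5975) + (-0.6)·(0.2642) = 1.0365.

Step 5 — scale by n: T² = 5 · 1.0365 = 5.1824.

T² ≈ 5.1824


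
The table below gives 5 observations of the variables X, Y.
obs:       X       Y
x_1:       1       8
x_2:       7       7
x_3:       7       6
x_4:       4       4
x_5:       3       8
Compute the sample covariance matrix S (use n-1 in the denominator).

Step 1 — column means:
  mean(X) = (1 + 7 + 7 + 4 + 3) / 5 = 22/5 = 4.4
  mean(Y) = (8 + 7 + 6 + 4 + 8) / 5 = 33/5 = 6.6

Step 2 — sample covariance S[i,j] = (1/(n-1)) · Σ_k (x_{k,i} - mean_i) · (x_{k,j} - mean_j), with n-1 = 4.
  S[X,X] = ((-3.4)·(-3.4) + (2.6)·(2.6) + (2.6)·(2.6) + (-0.4)·(-0.4) + (-1.4)·(-1.4)) / 4 = 27.2/4 = 6.8
  S[X,Y] = ((-3.4)·(1.4) + (2.6)·(0.4) + (2.6)·(-0.6) + (-0.4)·(-2.6) + (-1.4)·(1.4)) / 4 = -6.2/4 = -1.55
  S[Y,Y] = ((1.4)·(1.4) + (0.4)·(0.4) + (-0.6)·(-0.6) + (-2.6)·(-2.6) + (1.4)·(1.4)) / 4 = 11.2/4 = 2.8

S is symmetric (S[j,i] = S[i,j]). Assembling:

S = [[6.8, -1.55],
 [-1.55, 2.8]]


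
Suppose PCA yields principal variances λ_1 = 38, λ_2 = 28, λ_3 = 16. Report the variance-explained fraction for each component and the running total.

Step 1 — total variance = trace(Sigma) = Σ λ_i = 38 + 28 + 16 = 82.

Step 2 — fraction explained by component i = λ_i / Σ λ:
  PC1: 38/82 = 0.4634
  PC2: 28/82 = 0.3415
  PC3: 16/82 = 0.1951

Step 3 — cumulative fraction after k components = (λ_1 + ... + λ_k) / Σ λ:
  k = 1: 38/82 = 0.4634
  k = 2: (38 + 28)/82 = 66/82 = 0.8049
  k = 3: (38 + 28 + 16)/82 = 82/82 = 1

Summary (fraction, with percent):

explained: PC1 0.4634 (46.34%), PC2 0.3415 (34.15%), PC3 0.1951 (19.51%);  cumulative: 0.4634, 0.8049, 1


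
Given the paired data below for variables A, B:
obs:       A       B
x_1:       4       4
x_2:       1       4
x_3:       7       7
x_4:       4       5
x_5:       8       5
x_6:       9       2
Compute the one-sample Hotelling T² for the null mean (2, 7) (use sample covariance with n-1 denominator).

Step 1 — sample mean vector:
  mean(A) = (4 + 1 + 7 + 4 + 8 + 9) / 6 = 33/6 = 5.5
  mean(B) = (4 + 4 + 7 + 5 + 5 + 2) / 6 = 27/6 = 4.5
  x̄ = (5.5, 4.5),  deviation x̄ - mu_0 = (5.5, 4.5) - (2, 7) = (3.5, -2.5).

Step 2 — sample covariance matrix, S[i,j] = (1/(n-1)) · Σ_k (x_{k,i} - mean_i) · (x_{k,j} - mean_j), divisor n-1 = 5:
  S[A,A] = ((-1.5)·(-1.5) + (-4.5)·(-4.5) + (1.5)·(1.5) + (-1.5)·(-1.5) + (2.5)·(2.5) + (3.5)·(3.5)) / 5 = 45.5/5 = 9.1
  S[A,B] = ((-1.5)·(-0.5) + (-4.5)·(-0.5) + (1.5)·(2.5) + (-1.5)·(0.5) + (2.5)·(0.5) + (3.5)·(-2.5)) / 5 = -1.5/5 = -0.3
  S[B,B] = ((-0.5)·(-0.5) + (-0.5)·(-0.5) + (2.5)·(2.5) + (0.5)·(0.5) + (0.5)·(0.5) + (-2.5)·(-2.5)) / 5 = 13.5/5 = 2.7
  S = [[9.1, -0.3],
 [-0.3, 2.7]].

Step 3 — invert S. det(S) = 9.1·2.7 - (-0.3)² = 24.48.
  S^{-1} = (1/det) · [[d, -b], [-b, a]] = [[0.1103, 0.0123],
 [0.0123, 0.3717]].

Step 4 — quadratic form (x̄ - mu_0)^T · S^{-1} · (x̄ - mu_0):
  S^{-1} · (x̄ - mu_0) = (0.3554, -0.8864),
  (x̄ - mu_0)^T · [...] = (3.5)·(0.3554) + (-2.5)·(-0.8864) = 3.46.

Step 5 — scale by n: T² = 6 · 3.46 = 20.7598.

T² ≈ 20.7598


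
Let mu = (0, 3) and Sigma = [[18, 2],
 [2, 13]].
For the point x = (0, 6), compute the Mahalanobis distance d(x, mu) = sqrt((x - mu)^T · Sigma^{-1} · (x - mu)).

Step 1 — centre the observation: (x - mu) = (0, 3).

Step 2 — invert Sigma. det(Sigma) = 18·13 - (2)² = 230.
  Sigma^{-1} = (1/det) · [[d, -b], [-b, a]] = [[0.0565, -0.0087],
 [-0.0087, 0.0783]].

Step 3 — form the quadratic (x - mu)^T · Sigma^{-1} · (x - mu):
  Sigma^{-1} · (x - mu) = (-0.0261, 0.2348).
  (x - mu)^T · [Sigma^{-1} · (x - mu)] = (0)·(-0.0261) + (3)·(0.2348) = 0.7043.

Step 4 — take square root: d = √(0.7043) ≈ 0.8393.

d(x, mu) = √(0.7043) ≈ 0.8393


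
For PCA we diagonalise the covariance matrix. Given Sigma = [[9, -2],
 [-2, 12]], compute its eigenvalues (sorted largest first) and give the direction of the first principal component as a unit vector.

Step 1 — characteristic polynomial of 2×2 Sigma:
  det(Sigma - λI) = λ² - trace · λ + det = 0.
  trace = 9 + 12 = 21, det = 9·12 - (-2)² = 104.
Step 2 — discriminant:
  Δ = trace² - 4·det = 441 - 416 = 25.
Step 3 — eigenvalues:
  λ = (trace ± √Δ)/2 = (21 ± 5)/2,
  λ_1 = 13,  λ_2 = 8.

Step 4 — unit eigenvector for λ_1: solve (Sigma - λ_1 I)v = 0. First row:
  (9 - 13)·v_x + (-2)·v_y = 0, i.e. (-4)·v_x + (-2)·v_y = 0,
  so v ∝ (b, λ_1 - a) = (-2, 4); multiply by -1 so the first entry is positive: u = (2, -4).
  ||u|| = √((2)² + (-4)²) = √(20) ≈ 4.4721,
  v_1 = u/||u|| ≈ (0.4472, -0.8944) (||v_1|| = 1).

λ_1 = 13,  λ_2 = 8;  v_1 ≈ (0.4472, -0.8944)


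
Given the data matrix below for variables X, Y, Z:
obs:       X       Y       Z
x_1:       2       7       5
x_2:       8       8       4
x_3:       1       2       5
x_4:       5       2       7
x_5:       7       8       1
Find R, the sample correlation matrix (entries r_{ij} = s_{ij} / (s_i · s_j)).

Step 1 — column means:
  mean(X) = (2 + 8 + 1 + 5 + 7) / 5 = 23/5 = 4.6
  mean(Y) = (7 + 8 + 2 + 2 + 8) / 5 = 27/5 = 5.4
  mean(Z) = (5 + 4 + 5 + 7 + 1) / 5 = 22/5 = 4.4

Step 2 — sample variances and covariances s[i,j] = (1/(n-1)) · Σ_k (x_{k,i} - mean_i) · (x_{k,j} - mean_j), with n-1 = 4:
  s[X,X] = ((-2.6)·(-2.6) + (3.4)·(3.4) + (-3.6)·(-3.6) + (0.4)·(0.4) + (2.4)·(2.4)) / 4 = 37.2/4 = 9.3
  s[X,Y] = ((-2.6)·(1.6) + (3.4)·(2.6) + (-3.6)·(-3.4) + (0.4)·(-3.4) + (2.4)·(2.6)) / 4 = 21.8/4 = 5.45
  s[X,Z] = ((-2.6)·(0.6) + (3.4)·(-0.4) + (-3.6)·(0.6) + (0.4)·(2.6) + (2.4)·(-3.4)) / 4 = -12.2/4 = -3.05
  s[Y,Y] = ((1.6)·(1.6) + (2.6)·(2.6) + (-3.4)·(-3.4) + (-3.4)·(-3.4) + (2.6)·(2.6)) / 4 = 39.2/4 = 9.8
  s[Y,Z] = ((1.6)·(0.6) + (2.6)·(-0.4) + (-3.4)·(0.6) + (-3.4)·(2.6) + (2.6)·(-3.4)) / 4 = -19.8/4 = -4.95
  s[Z,Z] = ((0.6)·(0.6) + (-0.4)·(-0.4) + (0.6)·(0.6) + (2.6)·(2.6) + (-3.4)·(-3.4)) / 4 = 19.2/4 = 4.8
  Sample standard deviations s_i = √(s[i,i]):
  s(X) = √(9.3) = 3.0496
  s(Y) = √(9.8) = 3.1305
  s(Z) = √(4.8) = 2.1909

Step 3 — r_{ij} = s_{ij} / (s_i · s_j):
  r[X,X] = 1 (diagonal).
  r[X,Y] = 5.45 / (3.0496 · 3.1305) = 5.45 / 9.5467 = 0.5709
  r[X,Z] = -3.05 / (3.0496 · 2.1909) = -3.05 / 6.6813 = -0.4565
  r[Y,Y] = 1 (diagonal).
  r[Y,Z] = -4.95 / (3.1305 · 2.1909) = -4.95 / 6.8586 = -0.7217
  r[Z,Z] = 1 (diagonal).

R is symmetric with unit diagonal. Assembling:

R = [[1, 0.5709, -0.4565],
 [0.5709, 1, -0.7217],
 [-0.4565, -0.7217, 1]]


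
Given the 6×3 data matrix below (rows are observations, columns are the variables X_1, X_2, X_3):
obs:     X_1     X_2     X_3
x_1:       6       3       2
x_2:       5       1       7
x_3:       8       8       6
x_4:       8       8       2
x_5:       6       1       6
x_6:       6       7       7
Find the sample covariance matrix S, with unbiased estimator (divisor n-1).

Step 1 — column means:
  mean(X_1) = (6 + 5 + 8 + 8 + 6 + 6) / 6 = 39/6 = 6.5
  mean(X_2) = (3 + 1 + 8 + 8 + 1 + 7) / 6 = 28/6 = 4.6667
  mean(X_3) = (2 + 7 + 6 + 2 + 6 + 7) / 6 = 30/6 = 5

Step 2 — sample covariance S[i,j] = (1/(n-1)) · Σ_k (x_{k,i} - mean_i) · (x_{k,j} - mean_j), with n-1 = 5.
  S[X_1,X_1] = ((-0.5)·(-0.5) + (-1.5)·(-1.5) + (1.5)·(1.5) + (1.5)·(1.5) + (-0.5)·(-0.5) + (-0.5)·(-0.5)) / 5 = 7.5/5 = 1.5
  S[X_1,X_2] = ((-0.5)·(-1.6667) + (-1.5)·(-3.6667) + (1.5)·(3.3333) + (1.5)·(3.3333) + (-0.5)·(-3.6667) + (-0.5)·(2.3333)) / 5 = 17/5 = 3.4
  S[X_1,X_3] = ((-0.5)·(-3) + (-1.5)·(2) + (1.5)·(1) + (1.5)·(-3) + (-0.5)·(1) + (-0.5)·(2)) / 5 = -6/5 = -1.2
  S[X_2,X_2] = ((-1.6667)·(-1.6667) + (-3.6667)·(-3.6667) + (3.3333)·(3.3333) + (3.3333)·(3.3333) + (-3.6667)·(-3.6667) + (2.3333)·(2.3333)) / 5 = 57.3333/5 = 11.4667
  S[X_2,X_3] = ((-1.6667)·(-3) + (-3.6667)·(2) + (3.3333)·(1) + (3.3333)·(-3) + (-3.6667)·(1) + (2.3333)·(2)) / 5 = -8/5 = -1.6
  S[X_3,X_3] = ((-3)·(-3) + (2)·(2) + (1)·(1) + (-3)·(-3) + (1)·(1) + (2)·(2)) / 5 = 28/5 = 5.6

S is symmetric (S[j,i] = S[i,j]). Assembling:

S = [[1.5, 3.4, -1.2],
 [3.4, 11.4667, -1.6],
 [-1.2, -1.6, 5.6]]


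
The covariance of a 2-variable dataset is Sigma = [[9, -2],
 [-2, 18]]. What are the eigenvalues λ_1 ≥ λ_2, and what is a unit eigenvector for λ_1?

Step 1 — characteristic polynomial of 2×2 Sigma:
  det(Sigma - λI) = λ² - trace · λ + det = 0.
  trace = 9 + 18 = 27, det = 9·18 - (-2)² = 158.
Step 2 — discriminant:
  Δ = trace² - 4·det = 729 - 632 = 97.
Step 3 — eigenvalues:
  λ = (trace ± √Δ)/2 = (27 ± 9.8489)/2,
  λ_1 = 18.4244,  λ_2 = 8.5756.

Step 4 — unit eigenvector for λ_1: solve (Sigma - λ_1 I)v = 0. First row:
  (9 - 18.4244)·v_x + (-2)·v_y = 0, i.e. (-9.4244)·v_x + (-2)·v_y = 0,
  so v ∝ (b, λ_1 - a) = (-2, 9.4244); multiply by -1 so the first entry is positive: u = (2, -9.4244).
  ||u|| = √((2)² + (-9.4244)²) = √(92.8199) ≈ 9.6343,
  v_1 = u/||u|| ≈ (0.2076, -0.9782) (||v_1|| = 1).

λ_1 = 18.4244,  λ_2 = 8.5756;  v_1 ≈ (0.2076, -0.9782)


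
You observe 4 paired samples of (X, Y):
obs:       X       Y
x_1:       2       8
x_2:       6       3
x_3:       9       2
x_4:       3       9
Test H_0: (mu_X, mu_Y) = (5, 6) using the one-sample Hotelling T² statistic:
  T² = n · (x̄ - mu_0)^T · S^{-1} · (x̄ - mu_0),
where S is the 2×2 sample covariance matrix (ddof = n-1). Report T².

Step 1 — sample mean vector:
  mean(X) = (2 + 6 + 9 + 3) / 4 = 20/4 = 5
  mean(Y) = (8 + 3 + 2 + 9) / 4 = 22/4 = 5.5
  x̄ = (5, 5.5),  deviation x̄ - mu_0 = (5, 5.5) - (5, 6) = (0, -0.5).

Step 2 — sample covariance matrix, S[i,j] = (1/(n-1)) · Σ_k (x_{k,i} - mean_i) · (x_{k,j} - mean_j), divisor n-1 = 3:
  S[X,X] = ((-3)·(-3) + (1)·(1) + (4)·(4) + (-2)·(-2)) / 3 = 30/3 = 10
  S[X,Y] = ((-3)·(2.5) + (1)·(-2.5) + (4)·(-3.5) + (-2)·(3.5)) / 3 = -31/3 = -10.3333
  S[Y,Y] = ((2.5)·(2.5) + (-2.5)·(-2.5) + (-3.5)·(-3.5) + (3.5)·(3.5)) / 3 = 37/3 = 12.3333
  S = [[10, -10.3333],
 [-10.3333, 12.3333]].

Step 3 — invert S. det(S) = 10·12.3333 - (-10.3333)² = 16.5556.
  S^{-1} = (1/det) · [[d, -b], [-b, a]] = [[0.745, 0.6242],
 [0.6242, 0.604]].

Step 4 — quadratic form (x̄ - mu_0)^T · S^{-1} · (x̄ - mu_0):
  S^{-1} · (x̄ - mu_0) = (-0.3121, -0.302),
  (x̄ - mu_0)^T · [...] = (0)·(-0.3121) + (-0.5)·(-0.302) = 0.151.

Step 5 — scale by n: T² = 4 · 0.151 = 0.604.

T² ≈ 0.604


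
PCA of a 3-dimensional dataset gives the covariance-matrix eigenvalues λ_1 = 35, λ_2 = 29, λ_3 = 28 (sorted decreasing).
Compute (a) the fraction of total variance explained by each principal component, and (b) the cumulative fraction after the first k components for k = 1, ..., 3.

Step 1 — total variance = trace(Sigma) = Σ λ_i = 35 + 29 + 28 = 92.

Step 2 — fraction explained by component i = λ_i / Σ λ:
  PC1: 35/92 = 0.3804
  PC2: 29/92 = 0.3152
  PC3: 28/92 = 0.3043

Step 3 — cumulative fraction after k components = (λ_1 + ... + λ_k) / Σ λ:
  k = 1: 35/92 = 0.3804
  k = 2: (35 + 29)/92 = 64/92 = 0.6957
  k = 3: (35 + 29 + 28)/92 = 92/92 = 1

Summary (fraction, with percent):

explained: PC1 0.3804 (38.04%), PC2 0.3152 (31.52%), PC3 0.3043 (30.43%);  cumulative: 0.3804, 0.6957, 1


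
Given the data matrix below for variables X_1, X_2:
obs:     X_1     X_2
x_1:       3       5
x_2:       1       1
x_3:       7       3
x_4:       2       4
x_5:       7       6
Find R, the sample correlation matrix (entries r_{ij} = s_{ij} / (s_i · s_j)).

Step 1 — column means:
  mean(X_1) = (3 + 1 + 7 + 2 + 7) / 5 = 20/5 = 4
  mean(X_2) = (5 + 1 + 3 + 4 + 6) / 5 = 19/5 = 3.8

Step 2 — sample variances and covariances s[i,j] = (1/(n-1)) · Σ_k (x_{k,i} - mean_i) · (x_{k,j} - mean_j), with n-1 = 4:
  s[X_1,X_1] = ((-1)·(-1) + (-3)·(-3) + (3)·(3) + (-2)·(-2) + (3)·(3)) / 4 = 32/4 = 8
  s[X_1,X_2] = ((-1)·(1.2) + (-3)·(-2.8) + (3)·(-0.8) + (-2)·(0.2) + (3)·(2.2)) / 4 = 11/4 = 2.75
  s[X_2,X_2] = ((1.2)·(1.2) + (-2.8)·(-2.8) + (-0.8)·(-0.8) + (0.2)·(0.2) + (2.2)·(2.2)) / 4 = 14.8/4 = 3.7
  Sample standard deviations s_i = √(s[i,i]):
  s(X_1) = √(8) = 2.8284
  s(X_2) = √(3.7) = 1.9235

Step 3 — r_{ij} = s_{ij} / (s_i · s_j):
  r[X_1,X_1] = 1 (diagonal).
  r[X_1,X_2] = 2.75 / (2.8284 · 1.9235) = 2.75 / 5.4406 = 0.5055
  r[X_2,X_2] = 1 (diagonal).

R is symmetric with unit diagonal. Assembling:

R = [[1, 0.5055],
 [0.5055, 1]]


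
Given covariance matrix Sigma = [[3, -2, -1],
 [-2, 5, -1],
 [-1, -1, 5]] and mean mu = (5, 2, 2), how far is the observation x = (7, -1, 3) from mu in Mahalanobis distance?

Step 1 — centre the observation: (x - mu) = (2, -3, 1).

Step 2 — invert Sigma (cofactor / det for 3×3, or solve directly):
  Sigma^{-1} = [[0.5581, 0.2558, 0.1628],
 [0.2558, 0.3256, 0.1163],
 [0.1628, 0.1163, 0.2558]].

Step 3 — form the quadratic (x - mu)^T · Sigma^{-1} · (x - mu):
  Sigma^{-1} · (x - mu) = (0.5116, -0.3488, 0.2326).
  (x - mu)^T · [Sigma^{-1} · (x - mu)] = (2)·(0.5116) + (-3)·(-0.3488) + (1)·(0.2326) = 2.3023.

Step 4 — take square root: d = √(2.3023) ≈ 1.5173.

d(x, mu) = √(2.3023) ≈ 1.5173


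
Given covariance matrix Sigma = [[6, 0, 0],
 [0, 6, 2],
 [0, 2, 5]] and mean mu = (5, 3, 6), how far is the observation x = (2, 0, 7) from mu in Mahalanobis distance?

Step 1 — centre the observation: (x - mu) = (-3, -3, 1).

Step 2 — invert Sigma (cofactor / det for 3×3, or solve directly):
  Sigma^{-1} = [[0.1667, 0, 0],
 [0, 0.1923, -0.0769],
 [0, -0.0769, 0.2308]].

Step 3 — form the quadratic (x - mu)^T · Sigma^{-1} · (x - mu):
  Sigma^{-1} · (x - mu) = (-0.5, -0.6538, 0.4615).
  (x - mu)^T · [Sigma^{-1} · (x - mu)] = (-3)·(-0.5) + (-3)·(-0.6538) + (1)·(0.4615) = 3.9231.

Step 4 — take square root: d = √(3.9231) ≈ 1.9807.

d(x, mu) = √(3.9231) ≈ 1.9807


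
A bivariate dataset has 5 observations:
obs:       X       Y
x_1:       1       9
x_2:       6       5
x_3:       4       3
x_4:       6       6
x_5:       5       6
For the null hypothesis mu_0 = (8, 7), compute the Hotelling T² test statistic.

Step 1 — sample mean vector:
  mean(X) = (1 + 6 + 4 + 6 + 5) / 5 = 22/5 = 4.4
  mean(Y) = (9 + 5 + 3 + 6 + 6) / 5 = 29/5 = 5.8
  x̄ = (4.4, 5.8),  deviation x̄ - mu_0 = (4.4, 5.8) - (8, 7) = (-3.6, -1.2).

Step 2 — sample covariance matrix, S[i,j] = (1/(n-1)) · Σ_k (x_{k,i} - mean_i) · (x_{k,j} - mean_j), divisor n-1 = 4:
  S[X,X] = ((-3.4)·(-3.4) + (1.6)·(1.6) + (-0.4)·(-0.4) + (1.6)·(1.6) + (0.6)·(0.6)) / 4 = 17.2/4 = 4.3
  S[X,Y] = ((-3.4)·(3.2) + (1.6)·(-0.8) + (-0.4)·(-2.8) + (1.6)·(0.2) + (0.6)·(0.2)) / 4 = -10.6/4 = -2.65
  S[Y,Y] = ((3.2)·(3.2) + (-0.8)·(-0.8) + (-2.8)·(-2.8) + (0.2)·(0.2) + (0.2)·(0.2)) / 4 = 18.8/4 = 4.7
  S = [[4.3, -2.65],
 [-2.65, 4.7]].

Step 3 — invert S. det(S) = 4.3·4.7 - (-2.65)² = 13.1875.
  S^{-1} = (1/det) · [[d, -b], [-b, a]] = [[0.3564, 0.2009],
 [0.2009, 0.3261]].

Step 4 — quadratic form (x̄ - mu_0)^T · S^{-1} · (x̄ - mu_0):
  S^{-1} · (x̄ - mu_0) = (-1.5242, -1.1147),
  (x̄ - mu_0)^T · [...] = (-3.6)·(-1.5242) + (-1.2)·(-1.1147) = 6.8246.

Step 5 — scale by n: T² = 5 · 6.8246 = 34.1232.

T² ≈ 34.1232


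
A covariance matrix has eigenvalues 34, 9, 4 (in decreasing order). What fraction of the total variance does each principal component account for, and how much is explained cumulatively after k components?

Step 1 — total variance = trace(Sigma) = Σ λ_i = 34 + 9 + 4 = 47.

Step 2 — fraction explained by component i = λ_i / Σ λ:
  PC1: 34/47 = 0.7234
  PC2: 9/47 = 0.1915
  PC3: 4/47 = 0.0851

Step 3 — cumulative fraction after k components = (λ_1 + ... + λ_k) / Σ λ:
  k = 1: 34/47 = 0.7234
  k = 2: (34 + 9)/47 = 43/47 = 0.9149
  k = 3: (34 + 9 + 4)/47 = 47/47 = 1

Summary (fraction, with percent):

explained: PC1 0.7234 (72.34%), PC2 0.1915 (19.15%), PC3 0.0851 (8.51%);  cumulative: 0.7234, 0.9149, 1


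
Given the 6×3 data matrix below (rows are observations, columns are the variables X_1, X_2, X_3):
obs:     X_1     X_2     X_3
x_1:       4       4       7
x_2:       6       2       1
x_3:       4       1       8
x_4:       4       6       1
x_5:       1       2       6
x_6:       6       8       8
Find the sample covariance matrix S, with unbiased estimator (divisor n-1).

Step 1 — column means:
  mean(X_1) = (4 + 6 + 4 + 4 + 1 + 6) / 6 = 25/6 = 4.1667
  mean(X_2) = (4 + 2 + 1 + 6 + 2 + 8) / 6 = 23/6 = 3.8333
  mean(X_3) = (7 + 1 + 8 + 1 + 6 + 8) / 6 = 31/6 = 5.1667

Step 2 — sample covariance S[i,j] = (1/(n-1)) · Σ_k (x_{k,i} - mean_i) · (x_{k,j} - mean_j), with n-1 = 5.
  S[X_1,X_1] = ((-0.1667)·(-0.1667) + (1.8333)·(1.8333) + (-0.1667)·(-0.1667) + (-0.1667)·(-0.1667) + (-3.1667)·(-3.1667) + (1.8333)·(1.8333)) / 5 = 16.8333/5 = 3.3667
  S[X_1,X_2] = ((-0.1667)·(0.1667) + (1.8333)·(-1.8333) + (-0.1667)·(-2.8333) + (-0.1667)·(2.1667) + (-3.1667)·(-1.8333) + (1.8333)·(4.1667)) / 5 = 10.1667/5 = 2.0333
  S[X_1,X_3] = ((-0.1667)·(1.8333) + (1.8333)·(-4.1667) + (-0.1667)·(2.8333) + (-0.1667)·(-4.1667) + (-3.1667)·(0.8333) + (1.8333)·(2.8333)) / 5 = -5.1667/5 = -1.0333
  S[X_2,X_2] = ((0.1667)·(0.1667) + (-1.8333)·(-1.8333) + (-2.8333)·(-2.8333) + (2.1667)·(2.1667) + (-1.8333)·(-1.8333) + (4.1667)·(4.1667)) / 5 = 36.8333/5 = 7.3667
  S[X_2,X_3] = ((0.1667)·(1.8333) + (-1.8333)·(-4.1667) + (-2.8333)·(2.8333) + (2.1667)·(-4.1667) + (-1.8333)·(0.8333) + (4.1667)·(2.8333)) / 5 = 1.1667/5 = 0.2333
  S[X_3,X_3] = ((1.8333)·(1.8333) + (-4.1667)·(-4.1667) + (2.8333)·(2.8333) + (-4.1667)·(-4.1667) + (0.8333)·(0.8333) + (2.8333)·(2.8333)) / 5 = 54.8333/5 = 10.9667

S is symmetric (S[j,i] = S[i,j]). Assembling:

S = [[3.3667, 2.0333, -1.0333],
 [2.0333, 7.3667, 0.2333],
 [-1.0333, 0.2333, 10.9667]]


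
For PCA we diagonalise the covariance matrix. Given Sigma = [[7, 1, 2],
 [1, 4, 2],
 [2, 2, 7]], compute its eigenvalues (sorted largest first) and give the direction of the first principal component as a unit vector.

Step 1 — characteristic polynomial p(λ) = det(λI - Sigma) = λ³ - tr·λ² + c_1·λ - det, where tr = trace, c_1 = sum of the principal 2×2 minors, det = det(Sigma):
  tr = 7 + 4 + 7 = 18,
  c_1 = (7·4 - (1)²) + (7·7 - (2)²) + (4·7 - (2)²) = 27 + 45 + 24 = 96,
  det = 7·(4·7 - (2)²) - (1)·((1)·7 - (2)·(2)) + (2)·((1)·(2) - 4·(2)) = 7·(24) - (1)·(3) + (2)·(-6) = 153.
  So p(λ) = λ³ - 18λ² + 96λ - 153.
Step 2 — look for an integer root (rational root theorem: any rational root is an integer divisor of 153). Testing λ = 3:
  p(3) = 27 - 162 + 288 - 153 = 0  ✓
  Dividing out (λ - 3): p(λ) = (λ - 3)(λ² - 15λ + 51).
Step 3 — remaining eigenvalues from the quadratic λ² - 15λ + 51 = 0:
  Δ = 15² - 4·51 = 225 - 204 = 21,  λ = (15 ± √21)/2 = (15 ± 4.5826)/2 ≈ 9.7913 or 5.2087.
  Sorted: λ_1 = 9.7913,  λ_2 = 5.2087,  λ_3 = 3  (check: sum = 18 = tr ✓).

Step 4 — unit eigenvector for λ_1 ≈ 9.7913: v spans the null space of (Sigma - λ_1 I), whose rows are
  r_1 = (-2.7913, 1, 2),  r_2 = (1, -5.7913, 2),  r_3 = (2, 2, -2.7913).
  v is orthogonal to every row, so take v ∝ r_1 × r_2 = ((1)·(2) - (2)·(-5.7913), (2)·(1) - (-2.7913)·(2), (-2.7913)·(-5.7913) - (1)·(1)) ≈ (13.5826, 7.5826, 15.1652).
  Let u = (13.5826, 7.5826, 15.1652).
  ||u|| = √((13.5826)² + (7.5826)² + (15.1652)²) = √(471.9636) ≈ 21.7247,  v_1 = u/||u|| ≈ (0.6252, 0.349, 0.6981) (||v_1|| = 1).

λ_1 = 9.7913,  λ_2 = 5.2087,  λ_3 = 3;  v_1 ≈ (0.6252, 0.349, 0.6981)
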